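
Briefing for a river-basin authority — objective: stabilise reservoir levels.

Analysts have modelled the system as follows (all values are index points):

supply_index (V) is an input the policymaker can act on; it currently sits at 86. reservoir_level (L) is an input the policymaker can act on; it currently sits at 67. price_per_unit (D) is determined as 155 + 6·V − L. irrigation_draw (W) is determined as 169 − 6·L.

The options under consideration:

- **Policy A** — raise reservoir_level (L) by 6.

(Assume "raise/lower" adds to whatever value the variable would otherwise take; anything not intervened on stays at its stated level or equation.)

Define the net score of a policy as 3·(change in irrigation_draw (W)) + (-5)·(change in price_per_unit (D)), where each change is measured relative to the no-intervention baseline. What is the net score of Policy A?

Baseline:
  V = 86
  L = 67
  D = 155 + 6·86 − 67 = 604
  W = 169 − 6·67 = -233
Policy A (L + 6):
  V = 86
  L = 67 + 6 = 73
  D = 155 + 6·86 − 73 = 598
  W = 169 − 6·73 = -269
ΔW = -269 − (-233) = -36; ΔD = 598 − 604 = -6
Score = 3·(-36) + (-5)·(-6) = -78

-78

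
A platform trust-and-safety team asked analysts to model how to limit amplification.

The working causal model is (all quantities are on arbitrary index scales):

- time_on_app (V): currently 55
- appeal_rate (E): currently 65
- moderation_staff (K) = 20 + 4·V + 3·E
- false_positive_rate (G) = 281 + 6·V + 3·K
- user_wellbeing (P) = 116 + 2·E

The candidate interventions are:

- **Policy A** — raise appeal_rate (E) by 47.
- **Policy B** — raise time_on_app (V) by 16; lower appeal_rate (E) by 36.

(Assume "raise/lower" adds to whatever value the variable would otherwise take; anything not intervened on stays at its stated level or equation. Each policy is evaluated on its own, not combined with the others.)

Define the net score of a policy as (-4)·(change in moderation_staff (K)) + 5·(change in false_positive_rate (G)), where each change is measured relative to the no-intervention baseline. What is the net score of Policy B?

-4

Baseline:
  V = 55
  E = 65
  K = 20 + 4·55 + 3·65 = 435
  G = 281 + 6·55 + 3·435 = 1916
Policy B (V + 16, E − 36):
  V = 55 + 16 = 71
  E = 65 − 36 = 29
  K = 20 + 4·71 + 3·29 = 391
  G = 281 + 6·71 + 3·391 = 1880
ΔK = 391 − 435 = -44; ΔG = 1880 − 1916 = -36
Score = (-4)·(-44) + 5·(-36) = -4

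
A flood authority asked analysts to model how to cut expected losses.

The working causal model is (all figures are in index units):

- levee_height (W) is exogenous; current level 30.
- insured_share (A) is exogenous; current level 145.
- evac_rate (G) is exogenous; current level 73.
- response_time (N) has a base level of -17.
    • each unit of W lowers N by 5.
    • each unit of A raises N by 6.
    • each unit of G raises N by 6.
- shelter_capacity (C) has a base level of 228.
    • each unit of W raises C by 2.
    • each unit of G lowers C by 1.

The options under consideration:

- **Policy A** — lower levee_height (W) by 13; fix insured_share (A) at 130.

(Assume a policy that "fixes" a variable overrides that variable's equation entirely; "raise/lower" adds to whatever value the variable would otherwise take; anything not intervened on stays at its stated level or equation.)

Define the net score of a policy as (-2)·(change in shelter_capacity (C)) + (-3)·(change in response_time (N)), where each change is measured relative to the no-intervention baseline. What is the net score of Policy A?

127

Baseline:
  W = 30
  A = 145
  G = 73
  N = -17 − 5·30 + 6·145 + 6·73 = 1141
  C = 228 + 2·30 − 73 = 215
Policy A (W − 13, A := 130):
  W = 30 − 13 = 17
  A = 130
  G = 73
  N = -17 − 5·17 + 6·130 + 6·73 = 1116
  C = 228 + 2·17 − 73 = 189
ΔC = 189 − 215 = -26; ΔN = 1116 − 1141 = -25
Score = (-2)·(-26) + (-3)·(-25) = 127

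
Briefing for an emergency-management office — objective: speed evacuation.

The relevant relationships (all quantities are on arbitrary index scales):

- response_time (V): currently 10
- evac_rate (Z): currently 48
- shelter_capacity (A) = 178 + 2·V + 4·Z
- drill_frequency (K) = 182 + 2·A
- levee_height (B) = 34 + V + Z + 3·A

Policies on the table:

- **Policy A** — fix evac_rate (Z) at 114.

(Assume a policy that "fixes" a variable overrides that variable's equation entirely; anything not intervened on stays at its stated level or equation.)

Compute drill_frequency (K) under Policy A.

Policy A (Z := 114):
  V = 10
  Z = 114
  A = 178 + 2·10 + 4·114 = 654
  K = 182 + 2·654 = 1490

1490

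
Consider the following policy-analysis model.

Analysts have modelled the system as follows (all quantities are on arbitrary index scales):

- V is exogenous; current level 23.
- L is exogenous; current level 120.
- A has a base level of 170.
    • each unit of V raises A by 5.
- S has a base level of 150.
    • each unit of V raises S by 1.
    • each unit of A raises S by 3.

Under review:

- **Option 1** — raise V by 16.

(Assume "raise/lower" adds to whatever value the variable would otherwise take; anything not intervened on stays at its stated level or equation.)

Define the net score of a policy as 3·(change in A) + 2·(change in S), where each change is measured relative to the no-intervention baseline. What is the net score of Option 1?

Baseline:
  V = 23
  A = 170 + 5·23 = 285
  S = 150 + 23 + 3·285 = 1028
Option 1 (V + 16):
  V = 23 + 16 = 39
  A = 170 + 5·39 = 365
  S = 150 + 39 + 3·365 = 1284
ΔA = 365 − 285 = 80; ΔS = 1284 − 1028 = 256
Score = 3·80 + 2·256 = 752

752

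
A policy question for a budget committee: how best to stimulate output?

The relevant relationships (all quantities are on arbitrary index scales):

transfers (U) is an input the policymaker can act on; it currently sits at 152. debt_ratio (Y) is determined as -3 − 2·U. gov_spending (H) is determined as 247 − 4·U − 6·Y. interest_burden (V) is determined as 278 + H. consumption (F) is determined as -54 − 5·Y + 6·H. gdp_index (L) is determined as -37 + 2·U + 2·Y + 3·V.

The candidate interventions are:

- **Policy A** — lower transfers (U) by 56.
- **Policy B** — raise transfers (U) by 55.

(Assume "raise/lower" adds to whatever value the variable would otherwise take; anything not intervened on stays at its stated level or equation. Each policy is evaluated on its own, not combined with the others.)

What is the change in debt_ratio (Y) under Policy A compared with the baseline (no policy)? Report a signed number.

Baseline:
  U = 152
  Y = -3 − 2·152 = -307
Policy A (U − 56):
  U = 152 − 56 = 96
  Y = -3 − 2·96 = -195
Change in Y: -195 − (-307) = 112

112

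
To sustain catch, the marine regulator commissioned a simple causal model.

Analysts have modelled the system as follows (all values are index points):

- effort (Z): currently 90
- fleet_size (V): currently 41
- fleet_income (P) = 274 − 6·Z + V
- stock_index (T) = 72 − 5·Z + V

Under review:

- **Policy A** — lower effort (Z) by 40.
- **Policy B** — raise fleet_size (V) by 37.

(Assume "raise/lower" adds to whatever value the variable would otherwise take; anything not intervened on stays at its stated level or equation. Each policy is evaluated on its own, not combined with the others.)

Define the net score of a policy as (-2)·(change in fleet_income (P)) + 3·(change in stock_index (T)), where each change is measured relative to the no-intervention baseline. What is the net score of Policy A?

120

Baseline:
  Z = 90
  V = 41
  P = 274 − 6·90 + 41 = -225
  T = 72 − 5·90 + 41 = -337
Policy A (Z − 40):
  Z = 90 − 40 = 50
  V = 41
  P = 274 − 6·50 + 41 = 15
  T = 72 − 5·50 + 41 = -137
ΔP = 15 − (-225) = 240; ΔT = -137 − (-337) = 200
Score = (-2)·240 + 3·200 = 120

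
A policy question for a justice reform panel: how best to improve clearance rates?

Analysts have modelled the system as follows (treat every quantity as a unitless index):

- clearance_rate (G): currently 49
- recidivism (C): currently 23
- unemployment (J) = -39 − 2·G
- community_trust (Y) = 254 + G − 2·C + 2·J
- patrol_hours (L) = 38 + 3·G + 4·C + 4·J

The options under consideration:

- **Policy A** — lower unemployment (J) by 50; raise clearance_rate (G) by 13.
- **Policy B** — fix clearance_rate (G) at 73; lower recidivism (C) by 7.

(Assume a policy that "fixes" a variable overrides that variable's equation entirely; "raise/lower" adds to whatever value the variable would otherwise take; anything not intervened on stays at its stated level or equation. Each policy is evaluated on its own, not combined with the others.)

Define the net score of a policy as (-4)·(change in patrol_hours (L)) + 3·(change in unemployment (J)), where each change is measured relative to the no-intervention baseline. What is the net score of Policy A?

Baseline:
  G = 49
  C = 23
  J = -39 − 2·49 = -137
  L = 38 + 3·49 + 4·23 + 4·(-137) = -271
Policy A (J − 50, G + 13):
  G = 49 + 13 = 62
  C = 23
  J = -39 − 2·62 (−50 from intervention) = -213
  L = 38 + 3·62 + 4·23 + 4·(-213) = -536
ΔL = -536 − (-271) = -265; ΔJ = -213 − (-137) = -76
Score = (-4)·(-265) + 3·(-76) = 832

832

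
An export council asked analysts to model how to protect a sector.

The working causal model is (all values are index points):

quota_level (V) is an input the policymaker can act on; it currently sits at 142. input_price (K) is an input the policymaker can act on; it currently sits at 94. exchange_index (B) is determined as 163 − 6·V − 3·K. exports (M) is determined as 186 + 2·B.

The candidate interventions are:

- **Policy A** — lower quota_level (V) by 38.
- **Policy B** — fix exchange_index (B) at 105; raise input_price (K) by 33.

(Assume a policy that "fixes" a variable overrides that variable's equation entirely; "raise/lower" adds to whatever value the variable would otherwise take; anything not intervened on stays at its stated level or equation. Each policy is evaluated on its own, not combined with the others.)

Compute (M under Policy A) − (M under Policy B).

Policy A (V − 38):
  V = 142 − 38 = 104
  K = 94
  B = 163 − 6·104 − 3·94 = -743
  M = 186 + 2·(-743) = -1300
Policy B (B := 105, K + 33):
  V = 142
  K = 94 + 33 = 127
  B = 105
  M = 186 + 2·105 = 396
M: -1300 − 396 = -1696

-1696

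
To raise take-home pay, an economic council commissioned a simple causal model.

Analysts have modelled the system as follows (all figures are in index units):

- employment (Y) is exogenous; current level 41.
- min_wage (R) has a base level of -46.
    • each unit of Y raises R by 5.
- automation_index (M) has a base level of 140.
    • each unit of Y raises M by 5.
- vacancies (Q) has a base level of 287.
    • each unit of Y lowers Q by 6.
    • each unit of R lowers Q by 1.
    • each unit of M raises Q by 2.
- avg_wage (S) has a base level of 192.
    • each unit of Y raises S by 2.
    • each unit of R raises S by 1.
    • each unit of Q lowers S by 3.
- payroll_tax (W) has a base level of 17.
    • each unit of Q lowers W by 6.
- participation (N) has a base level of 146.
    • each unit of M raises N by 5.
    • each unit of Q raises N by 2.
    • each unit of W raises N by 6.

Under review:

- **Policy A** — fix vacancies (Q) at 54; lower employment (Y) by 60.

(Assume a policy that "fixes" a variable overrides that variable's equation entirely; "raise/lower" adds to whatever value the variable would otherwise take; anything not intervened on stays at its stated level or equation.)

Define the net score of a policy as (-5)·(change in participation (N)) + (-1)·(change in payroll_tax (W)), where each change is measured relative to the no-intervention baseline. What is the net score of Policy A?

-83668

Baseline:
  Y = 41
  R = -46 + 5·41 = 159
  M = 140 + 5·41 = 345
  Q = 287 − 6·41 − 159 + 2·345 = 572
  W = 17 − 6·572 = -3415
  N = 146 + 5·345 + 2·572 + 6·(-3415) = -17475
Policy A (Q := 54, Y − 60):
  Y = 41 − 60 = -19
  R = -46 + 5·(-19) = -141
  M = 140 + 5·(-19) = 45
  Q = 54
  W = 17 − 6·54 = -307
  N = 146 + 5·45 + 2·54 + 6·(-307) = -1363
ΔN = -1363 − (-17475) = 16112; ΔW = -307 − (-3415) = 3108
Score = (-5)·16112 + (-1)·3108 = -83668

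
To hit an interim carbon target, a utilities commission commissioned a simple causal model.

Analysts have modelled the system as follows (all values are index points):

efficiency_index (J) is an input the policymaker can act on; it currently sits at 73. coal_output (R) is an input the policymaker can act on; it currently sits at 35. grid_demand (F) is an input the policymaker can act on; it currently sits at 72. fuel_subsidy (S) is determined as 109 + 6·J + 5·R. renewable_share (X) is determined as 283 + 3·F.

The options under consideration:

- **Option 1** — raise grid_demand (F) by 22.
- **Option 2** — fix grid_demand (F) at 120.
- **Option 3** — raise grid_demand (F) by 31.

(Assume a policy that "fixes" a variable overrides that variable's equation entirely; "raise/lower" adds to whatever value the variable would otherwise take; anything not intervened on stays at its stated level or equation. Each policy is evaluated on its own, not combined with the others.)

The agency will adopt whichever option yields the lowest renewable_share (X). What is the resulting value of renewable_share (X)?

Option 1 (F + 22):
  F = 72 + 22 = 94
  X = 283 + 3·94 = 565
Option 2 (F := 120):
  F = 120
  X = 283 + 3·120 = 643
Option 3 (F + 31):
  F = 72 + 31 = 103
  X = 283 + 3·103 = 592
Comparing — Option 1: X=565, Option 2: X=643, Option 3: X=592. Lowest is 565 (Option 1).

565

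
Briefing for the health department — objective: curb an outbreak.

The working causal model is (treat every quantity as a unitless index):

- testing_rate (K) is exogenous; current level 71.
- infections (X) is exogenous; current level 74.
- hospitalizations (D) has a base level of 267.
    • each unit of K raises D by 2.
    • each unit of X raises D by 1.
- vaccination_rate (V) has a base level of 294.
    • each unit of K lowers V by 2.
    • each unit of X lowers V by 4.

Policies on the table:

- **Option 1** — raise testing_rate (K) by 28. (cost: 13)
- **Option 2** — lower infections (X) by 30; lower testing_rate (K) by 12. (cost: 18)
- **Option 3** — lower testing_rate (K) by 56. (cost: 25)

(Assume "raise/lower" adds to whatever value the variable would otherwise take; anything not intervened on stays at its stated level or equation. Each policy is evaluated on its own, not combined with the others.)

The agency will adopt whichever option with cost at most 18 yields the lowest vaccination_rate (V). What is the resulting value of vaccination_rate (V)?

-200

Option 1 (K + 28):
  K = 71 + 28 = 99
  X = 74
  V = 294 − 2·99 − 4·74 = -200
Option 2 (X − 30, K − 12):
  K = 71 − 12 = 59
  X = 74 − 30 = 44
  V = 294 − 2·59 − 4·44 = 0
Comparing — Option 1: V=-200, Option 2: V=0. Lowest is -200 (Option 1).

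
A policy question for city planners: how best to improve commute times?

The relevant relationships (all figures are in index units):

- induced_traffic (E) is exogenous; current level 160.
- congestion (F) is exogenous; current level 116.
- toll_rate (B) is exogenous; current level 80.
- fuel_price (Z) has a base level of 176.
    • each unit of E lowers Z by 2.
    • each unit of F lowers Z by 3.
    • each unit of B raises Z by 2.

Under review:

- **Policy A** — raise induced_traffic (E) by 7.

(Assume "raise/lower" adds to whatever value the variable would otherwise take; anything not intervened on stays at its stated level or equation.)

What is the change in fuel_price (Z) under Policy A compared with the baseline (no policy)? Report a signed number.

-14

Baseline:
  E = 160
  F = 116
  B = 80
  Z = 176 − 2·160 − 3·116 + 2·80 = -332
Policy A (E + 7):
  E = 160 + 7 = 167
  F = 116
  B = 80
  Z = 176 − 2·167 − 3·116 + 2·80 = -346
Change in Z: -346 − (-332) = -14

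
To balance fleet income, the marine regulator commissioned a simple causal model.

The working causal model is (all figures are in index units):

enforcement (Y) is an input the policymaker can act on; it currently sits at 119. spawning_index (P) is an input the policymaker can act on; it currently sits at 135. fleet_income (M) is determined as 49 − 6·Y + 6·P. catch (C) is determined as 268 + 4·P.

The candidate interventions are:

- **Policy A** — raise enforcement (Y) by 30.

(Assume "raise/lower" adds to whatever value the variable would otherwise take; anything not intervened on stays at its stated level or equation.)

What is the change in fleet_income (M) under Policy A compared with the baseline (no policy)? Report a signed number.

-180

Baseline:
  Y = 119
  P = 135
  M = 49 − 6·119 + 6·135 = 145
Policy A (Y + 30):
  Y = 119 + 30 = 149
  P = 135
  M = 49 − 6·149 + 6·135 = -35
Change in M: -35 − 145 = -180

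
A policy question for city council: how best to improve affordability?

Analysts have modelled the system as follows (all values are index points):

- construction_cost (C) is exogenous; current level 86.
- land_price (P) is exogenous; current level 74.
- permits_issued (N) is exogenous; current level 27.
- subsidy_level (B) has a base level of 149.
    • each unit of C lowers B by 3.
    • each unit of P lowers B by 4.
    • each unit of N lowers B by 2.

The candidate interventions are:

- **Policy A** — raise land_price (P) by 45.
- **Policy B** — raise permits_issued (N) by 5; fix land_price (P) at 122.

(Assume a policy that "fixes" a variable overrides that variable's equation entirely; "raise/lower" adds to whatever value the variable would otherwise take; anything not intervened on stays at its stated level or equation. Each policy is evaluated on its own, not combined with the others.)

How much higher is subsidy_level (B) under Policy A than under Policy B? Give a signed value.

22

Policy A (P + 45):
  C = 86
  P = 74 + 45 = 119
  N = 27
  B = 149 − 3·86 − 4·119 − 2·27 = -639
Policy B (N + 5, P := 122):
  C = 86
  P = 122
  N = 27 + 5 = 32
  B = 149 − 3·86 − 4·122 − 2·32 = -661
B: -639 − (-661) = 22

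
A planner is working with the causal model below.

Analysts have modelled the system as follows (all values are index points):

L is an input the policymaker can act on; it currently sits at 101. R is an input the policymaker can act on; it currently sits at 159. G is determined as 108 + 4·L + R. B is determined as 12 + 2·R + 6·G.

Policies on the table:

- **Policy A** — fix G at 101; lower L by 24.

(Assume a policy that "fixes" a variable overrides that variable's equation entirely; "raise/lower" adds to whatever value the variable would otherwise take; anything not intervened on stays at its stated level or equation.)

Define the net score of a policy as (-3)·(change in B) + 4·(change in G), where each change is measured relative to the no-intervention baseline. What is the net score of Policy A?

Baseline:
  L = 101
  R = 159
  G = 108 + 4·101 + 159 = 671
  B = 12 + 2·159 + 6·671 = 4356
Policy A (G := 101, L − 24):
  L = 101 − 24 = 77
  R = 159
  G = 101
  B = 12 + 2·159 + 6·101 = 936
ΔB = 936 − 4356 = -3420; ΔG = 101 − 671 = -570
Score = (-3)·(-3420) + 4·(-570) = 7980

7980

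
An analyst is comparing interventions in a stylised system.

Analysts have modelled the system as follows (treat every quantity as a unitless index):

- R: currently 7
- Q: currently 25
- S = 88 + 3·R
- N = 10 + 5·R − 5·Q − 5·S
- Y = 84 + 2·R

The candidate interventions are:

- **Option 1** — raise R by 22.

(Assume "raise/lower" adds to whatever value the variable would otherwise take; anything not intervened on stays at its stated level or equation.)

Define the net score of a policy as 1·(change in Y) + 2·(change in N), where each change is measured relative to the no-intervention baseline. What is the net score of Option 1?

Baseline:
  R = 7
  Q = 25
  S = 88 + 3·7 = 109
  N = 10 + 5·7 − 5·25 − 5·109 = -625
  Y = 84 + 2·7 = 98
Option 1 (R + 22):
  R = 7 + 22 = 29
  Q = 25
  S = 88 + 3·29 = 175
  N = 10 + 5·29 − 5·25 − 5·175 = -845
  Y = 84 + 2·29 = 142
ΔY = 142 − 98 = 44; ΔN = -845 − (-625) = -220
Score = 1·44 + 2·(-220) = -396

-396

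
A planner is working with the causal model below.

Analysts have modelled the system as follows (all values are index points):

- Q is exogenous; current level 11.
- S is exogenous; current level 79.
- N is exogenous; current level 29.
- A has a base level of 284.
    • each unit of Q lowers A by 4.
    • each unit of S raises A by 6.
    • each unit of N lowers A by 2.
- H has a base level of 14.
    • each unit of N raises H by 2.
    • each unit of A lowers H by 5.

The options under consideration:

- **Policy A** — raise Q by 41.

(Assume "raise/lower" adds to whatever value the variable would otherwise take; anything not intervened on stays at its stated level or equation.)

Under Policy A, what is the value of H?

Policy A (Q + 41):
  Q = 11 + 41 = 52
  S = 79
  N = 29
  A = 284 − 4·52 + 6·79 − 2·29 = 492
  H = 14 + 2·29 − 5·492 = -2388

-2388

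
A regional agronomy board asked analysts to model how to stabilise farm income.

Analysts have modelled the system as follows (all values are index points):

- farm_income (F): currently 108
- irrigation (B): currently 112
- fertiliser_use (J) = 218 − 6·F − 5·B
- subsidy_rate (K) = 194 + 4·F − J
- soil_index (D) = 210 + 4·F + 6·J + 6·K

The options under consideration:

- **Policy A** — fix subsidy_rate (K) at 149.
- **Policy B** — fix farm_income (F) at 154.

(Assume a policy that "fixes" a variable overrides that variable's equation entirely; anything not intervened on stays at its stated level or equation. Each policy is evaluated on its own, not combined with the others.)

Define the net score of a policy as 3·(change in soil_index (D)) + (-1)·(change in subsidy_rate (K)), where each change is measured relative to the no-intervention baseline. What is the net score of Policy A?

Baseline:
  F = 108
  B = 112
  J = 218 − 6·108 − 5·112 = -990
  K = 194 + 4·108 − (-990) = 1616
  D = 210 + 4·108 + 6·(-990) + 6·1616 = 4398
Policy A (K := 149):
  F = 108
  B = 112
  J = 218 − 6·108 − 5·112 = -990
  K = 149
  D = 210 + 4·108 + 6·(-990) + 6·149 = -4404
ΔD = -4404 − 4398 = -8802; ΔK = 149 − 1616 = -1467
Score = 3·(-8802) + (-1)·(-1467) = -24939

-24939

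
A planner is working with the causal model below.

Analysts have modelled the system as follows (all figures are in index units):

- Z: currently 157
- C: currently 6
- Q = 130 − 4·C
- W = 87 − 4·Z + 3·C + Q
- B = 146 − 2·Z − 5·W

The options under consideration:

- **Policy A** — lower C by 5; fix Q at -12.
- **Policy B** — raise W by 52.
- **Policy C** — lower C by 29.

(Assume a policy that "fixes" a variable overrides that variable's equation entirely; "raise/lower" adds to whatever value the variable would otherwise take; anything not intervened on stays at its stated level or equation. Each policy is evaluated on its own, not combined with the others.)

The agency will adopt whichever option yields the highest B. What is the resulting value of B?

2582

Policy A (C − 5, Q := -12):
  Z = 157
  C = 6 − 5 = 1
  Q = -12
  W = 87 − 4·157 + 3·1 + (-12) = -550
  B = 146 − 2·157 − 5·(-550) = 2582
Policy B (W + 52):
  Z = 157
  C = 6
  Q = 130 − 4·6 = 106
  W = 87 − 4·157 + 3·6 + 106 (+52 from intervention) = -365
  B = 146 − 2·157 − 5·(-365) = 1657
Policy C (C − 29):
  Z = 157
  C = 6 − 29 = -23
  Q = 130 − 4·(-23) = 222
  W = 87 − 4·157 + 3·(-23) + 222 = -388
  B = 146 − 2·157 − 5·(-388) = 1772
Comparing — Policy A: B=2582, Policy B: B=1657, Policy C: B=1772. Highest is 2582 (Policy A).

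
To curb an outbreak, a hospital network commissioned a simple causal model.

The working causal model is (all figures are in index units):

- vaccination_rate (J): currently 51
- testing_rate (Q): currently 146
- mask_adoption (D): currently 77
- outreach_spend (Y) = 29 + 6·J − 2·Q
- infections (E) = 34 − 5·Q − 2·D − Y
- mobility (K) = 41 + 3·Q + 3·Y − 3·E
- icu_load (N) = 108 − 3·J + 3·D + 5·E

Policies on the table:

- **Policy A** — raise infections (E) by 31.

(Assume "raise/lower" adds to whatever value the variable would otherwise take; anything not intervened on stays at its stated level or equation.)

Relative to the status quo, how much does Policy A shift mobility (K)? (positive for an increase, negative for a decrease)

-93

Baseline:
  J = 51
  Q = 146
  D = 77
  Y = 29 + 6·51 − 2·146 = 43
  E = 34 − 5·146 − 2·77 − 43 = -893
  K = 41 + 3·146 + 3·43 − 3·(-893) = 3287
Policy A (E + 31):
  J = 51
  Q = 146
  D = 77
  Y = 29 + 6·51 − 2·146 = 43
  E = 34 − 5·146 − 2·77 − 43 (+31 from intervention) = -862
  K = 41 + 3·146 + 3·43 − 3·(-862) = 3194
Change in K: 3194 − 3287 = -93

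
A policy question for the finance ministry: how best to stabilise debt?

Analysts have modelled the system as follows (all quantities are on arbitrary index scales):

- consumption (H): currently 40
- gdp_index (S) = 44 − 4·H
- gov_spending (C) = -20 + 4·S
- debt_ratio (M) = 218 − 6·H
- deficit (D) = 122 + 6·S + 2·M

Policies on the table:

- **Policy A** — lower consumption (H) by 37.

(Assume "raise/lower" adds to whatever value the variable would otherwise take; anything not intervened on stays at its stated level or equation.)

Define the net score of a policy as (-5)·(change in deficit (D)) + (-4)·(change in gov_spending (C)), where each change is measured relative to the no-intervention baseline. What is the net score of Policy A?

-9028

Baseline:
  H = 40
  S = 44 − 4·40 = -116
  C = -20 + 4·(-116) = -484
  M = 218 − 6·40 = -22
  D = 122 + 6·(-116) + 2·(-22) = -618
Policy A (H − 37):
  H = 40 − 37 = 3
  S = 44 − 4·3 = 32
  C = -20 + 4·32 = 108
  M = 218 − 6·3 = 200
  D = 122 + 6·32 + 2·200 = 714
ΔD = 714 − (-618) = 1332; ΔC = 108 − (-484) = 592
Score = (-5)·1332 + (-4)·592 = -9028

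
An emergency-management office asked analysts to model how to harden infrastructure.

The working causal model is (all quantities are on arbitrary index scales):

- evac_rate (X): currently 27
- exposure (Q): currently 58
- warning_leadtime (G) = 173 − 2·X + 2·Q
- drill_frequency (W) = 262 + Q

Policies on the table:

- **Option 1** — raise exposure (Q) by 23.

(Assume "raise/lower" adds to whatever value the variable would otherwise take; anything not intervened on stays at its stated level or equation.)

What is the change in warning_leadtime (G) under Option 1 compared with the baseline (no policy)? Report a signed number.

Baseline:
  X = 27
  Q = 58
  G = 173 − 2·27 + 2·58 = 235
Option 1 (Q + 23):
  X = 27
  Q = 58 + 23 = 81
  G = 173 − 2·27 + 2·81 = 281
Change in G: 281 − 235 = 46

46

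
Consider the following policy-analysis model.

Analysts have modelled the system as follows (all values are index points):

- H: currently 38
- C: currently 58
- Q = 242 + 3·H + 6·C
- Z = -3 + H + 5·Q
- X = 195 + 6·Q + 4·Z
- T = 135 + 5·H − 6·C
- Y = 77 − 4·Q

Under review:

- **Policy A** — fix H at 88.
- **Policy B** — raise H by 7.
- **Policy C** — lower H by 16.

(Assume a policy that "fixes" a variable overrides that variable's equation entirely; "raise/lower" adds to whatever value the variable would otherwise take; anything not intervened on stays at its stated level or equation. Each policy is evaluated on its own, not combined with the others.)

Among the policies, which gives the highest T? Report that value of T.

227

Policy A (H := 88):
  H = 88
  C = 58
  T = 135 + 5·88 − 6·58 = 227
Policy B (H + 7):
  H = 38 + 7 = 45
  C = 58
  T = 135 + 5·45 − 6·58 = 12
Policy C (H − 16):
  H = 38 − 16 = 22
  C = 58
  T = 135 + 5·22 − 6·58 = -103
Comparing — Policy A: T=227, Policy B: T=12, Policy C: T=-103. Highest is 227 (Policy A).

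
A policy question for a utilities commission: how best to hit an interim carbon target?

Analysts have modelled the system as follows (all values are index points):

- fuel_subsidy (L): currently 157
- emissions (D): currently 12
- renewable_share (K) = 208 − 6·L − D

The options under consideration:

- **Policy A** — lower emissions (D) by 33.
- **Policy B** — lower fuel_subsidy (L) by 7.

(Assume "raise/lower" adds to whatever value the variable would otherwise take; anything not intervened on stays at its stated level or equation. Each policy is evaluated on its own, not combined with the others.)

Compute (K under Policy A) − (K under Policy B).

-9

Policy A (D − 33):
  L = 157
  D = 12 − 33 = -21
  K = 208 − 6·157 − (-21) = -713
Policy B (L − 7):
  L = 157 − 7 = 150
  D = 12
  K = 208 − 6·150 − 12 = -704
K: -713 − (-704) = -9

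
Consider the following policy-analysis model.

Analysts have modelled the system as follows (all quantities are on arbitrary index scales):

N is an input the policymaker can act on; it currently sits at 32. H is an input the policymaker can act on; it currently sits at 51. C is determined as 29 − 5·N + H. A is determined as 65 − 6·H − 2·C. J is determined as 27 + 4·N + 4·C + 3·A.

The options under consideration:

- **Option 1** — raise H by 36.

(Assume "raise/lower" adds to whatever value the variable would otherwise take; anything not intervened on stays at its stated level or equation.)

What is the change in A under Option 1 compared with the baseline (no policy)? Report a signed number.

-288

Baseline:
  N = 32
  H = 51
  C = 29 − 5·32 + 51 = -80
  A = 65 − 6·51 − 2·(-80) = -81
Option 1 (H + 36):
  N = 32
  H = 51 + 36 = 87
  C = 29 − 5·32 + 87 = -44
  A = 65 − 6·87 − 2·(-44) = -369
Change in A: -369 − (-81) = -288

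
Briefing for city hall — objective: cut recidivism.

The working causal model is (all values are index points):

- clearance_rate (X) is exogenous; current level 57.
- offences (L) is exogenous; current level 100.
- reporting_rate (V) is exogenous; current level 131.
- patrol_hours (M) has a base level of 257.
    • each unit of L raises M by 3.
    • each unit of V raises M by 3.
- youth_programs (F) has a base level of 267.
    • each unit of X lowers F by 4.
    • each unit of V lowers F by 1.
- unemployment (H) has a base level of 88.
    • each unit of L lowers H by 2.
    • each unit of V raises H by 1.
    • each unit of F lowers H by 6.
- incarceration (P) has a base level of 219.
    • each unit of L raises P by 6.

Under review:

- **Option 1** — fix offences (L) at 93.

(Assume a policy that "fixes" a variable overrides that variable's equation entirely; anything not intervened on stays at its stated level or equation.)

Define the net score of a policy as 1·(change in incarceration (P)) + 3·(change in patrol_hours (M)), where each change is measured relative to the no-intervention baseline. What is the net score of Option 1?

-105

Baseline:
  L = 100
  V = 131
  M = 257 + 3·100 + 3·131 = 950
  P = 219 + 6·100 = 819
Option 1 (L := 93):
  L = 93
  V = 131
  M = 257 + 3·93 + 3·131 = 929
  P = 219 + 6·93 = 777
ΔP = 777 − 819 = -42; ΔM = 929 − 950 = -21
Score = 1·(-42) + 3·(-21) = -105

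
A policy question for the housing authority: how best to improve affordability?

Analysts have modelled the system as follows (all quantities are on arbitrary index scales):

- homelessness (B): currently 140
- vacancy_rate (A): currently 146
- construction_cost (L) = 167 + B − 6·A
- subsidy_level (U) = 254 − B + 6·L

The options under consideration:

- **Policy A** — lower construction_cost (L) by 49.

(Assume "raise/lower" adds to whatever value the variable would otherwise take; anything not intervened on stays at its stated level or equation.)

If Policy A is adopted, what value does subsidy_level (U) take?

-3594

Policy A (L − 49):
  B = 140
  A = 146
  L = 167 + 140 − 6·146 (−49 from intervention) = -618
  U = 254 − 140 + 6·(-618) = -3594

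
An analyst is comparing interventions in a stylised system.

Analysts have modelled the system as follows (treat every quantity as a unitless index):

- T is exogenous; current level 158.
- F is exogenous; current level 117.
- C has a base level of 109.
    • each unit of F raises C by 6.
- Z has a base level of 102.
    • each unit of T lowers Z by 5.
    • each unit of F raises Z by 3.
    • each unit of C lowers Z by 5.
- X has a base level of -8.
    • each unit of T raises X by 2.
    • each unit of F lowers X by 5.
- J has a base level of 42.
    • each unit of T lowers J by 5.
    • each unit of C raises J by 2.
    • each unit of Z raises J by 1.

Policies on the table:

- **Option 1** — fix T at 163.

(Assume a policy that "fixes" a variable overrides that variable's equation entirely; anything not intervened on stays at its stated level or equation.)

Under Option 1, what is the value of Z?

Option 1 (T := 163):
  T = 163
  F = 117
  C = 109 + 6·117 = 811
  Z = 102 − 5·163 + 3·117 − 5·811 = -4417

-4417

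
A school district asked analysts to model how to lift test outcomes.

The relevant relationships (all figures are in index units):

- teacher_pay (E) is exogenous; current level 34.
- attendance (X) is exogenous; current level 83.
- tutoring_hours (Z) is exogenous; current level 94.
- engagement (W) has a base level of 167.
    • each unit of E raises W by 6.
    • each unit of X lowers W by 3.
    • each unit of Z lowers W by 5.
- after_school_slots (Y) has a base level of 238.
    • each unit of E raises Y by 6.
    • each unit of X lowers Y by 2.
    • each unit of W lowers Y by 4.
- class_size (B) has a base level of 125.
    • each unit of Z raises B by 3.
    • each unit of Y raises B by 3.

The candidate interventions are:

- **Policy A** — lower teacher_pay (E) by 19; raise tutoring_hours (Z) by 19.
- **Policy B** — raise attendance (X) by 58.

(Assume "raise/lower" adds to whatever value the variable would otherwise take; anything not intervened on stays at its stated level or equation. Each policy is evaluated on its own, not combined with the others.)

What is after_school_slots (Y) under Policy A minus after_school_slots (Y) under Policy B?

142

Policy A (E − 19, Z + 19):
  E = 34 − 19 = 15
  X = 83
  Z = 94 + 19 = 113
  W = 167 + 6·15 − 3·83 − 5·113 = -557
  Y = 238 + 6·15 − 2·83 − 4·(-557) = 2390
Policy B (X + 58):
  E = 34
  X = 83 + 58 = 141
  Z = 94
  W = 167 + 6·34 − 3·141 − 5·94 = -522
  Y = 238 + 6·34 − 2·141 − 4·(-522) = 2248
Y: 2390 − 2248 = 142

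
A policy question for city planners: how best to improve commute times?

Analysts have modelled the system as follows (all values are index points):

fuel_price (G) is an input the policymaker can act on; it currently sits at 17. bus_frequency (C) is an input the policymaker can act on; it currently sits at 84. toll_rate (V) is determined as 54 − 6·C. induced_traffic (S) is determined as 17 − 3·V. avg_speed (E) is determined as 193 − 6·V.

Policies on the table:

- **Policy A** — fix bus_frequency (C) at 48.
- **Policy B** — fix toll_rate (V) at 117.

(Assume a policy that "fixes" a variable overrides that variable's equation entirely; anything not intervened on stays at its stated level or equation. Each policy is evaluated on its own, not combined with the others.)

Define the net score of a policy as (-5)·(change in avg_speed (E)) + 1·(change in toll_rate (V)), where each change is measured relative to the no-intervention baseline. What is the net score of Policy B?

Baseline:
  C = 84
  V = 54 − 6·84 = -450
  E = 193 − 6·(-450) = 2893
Policy B (V := 117):
  C = 84
  V = 117
  E = 193 − 6·117 = -509
ΔE = -509 − 2893 = -3402; ΔV = 117 − (-450) = 567
Score = (-5)·(-3402) + 1·567 = 17577

17577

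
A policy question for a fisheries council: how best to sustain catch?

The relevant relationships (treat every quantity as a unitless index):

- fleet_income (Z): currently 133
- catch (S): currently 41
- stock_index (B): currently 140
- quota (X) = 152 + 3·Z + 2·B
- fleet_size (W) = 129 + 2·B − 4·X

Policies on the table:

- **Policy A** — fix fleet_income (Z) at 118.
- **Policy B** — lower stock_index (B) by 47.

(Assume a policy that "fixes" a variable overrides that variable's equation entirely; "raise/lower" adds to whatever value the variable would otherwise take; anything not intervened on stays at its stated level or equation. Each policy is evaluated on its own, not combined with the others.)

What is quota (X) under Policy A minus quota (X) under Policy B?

Policy A (Z := 118):
  Z = 118
  B = 140
  X = 152 + 3·118 + 2·140 = 786
Policy B (B − 47):
  Z = 133
  B = 140 − 47 = 93
  X = 152 + 3·133 + 2·93 = 737
X: 786 − 737 = 49

49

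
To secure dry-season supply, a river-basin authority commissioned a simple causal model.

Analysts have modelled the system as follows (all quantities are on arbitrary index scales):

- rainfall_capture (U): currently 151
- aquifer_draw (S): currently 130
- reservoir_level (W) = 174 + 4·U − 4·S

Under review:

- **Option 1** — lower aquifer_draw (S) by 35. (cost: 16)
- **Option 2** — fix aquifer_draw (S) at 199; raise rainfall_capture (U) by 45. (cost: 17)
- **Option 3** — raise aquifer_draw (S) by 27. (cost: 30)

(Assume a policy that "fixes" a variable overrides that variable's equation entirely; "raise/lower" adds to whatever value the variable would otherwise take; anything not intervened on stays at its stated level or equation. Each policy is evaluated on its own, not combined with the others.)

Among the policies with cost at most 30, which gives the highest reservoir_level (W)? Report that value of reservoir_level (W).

398

Option 1 (S − 35):
  U = 151
  S = 130 − 35 = 95
  W = 174 + 4·151 − 4·95 = 398
Option 2 (S := 199, U + 45):
  U = 151 + 45 = 196
  S = 199
  W = 174 + 4·196 − 4·199 = 162
Option 3 (S + 27):
  U = 151
  S = 130 + 27 = 157
  W = 174 + 4·151 − 4·157 = 150
Comparing — Option 1: W=398, Option 2: W=162, Option 3: W=150. Highest is 398 (Option 1).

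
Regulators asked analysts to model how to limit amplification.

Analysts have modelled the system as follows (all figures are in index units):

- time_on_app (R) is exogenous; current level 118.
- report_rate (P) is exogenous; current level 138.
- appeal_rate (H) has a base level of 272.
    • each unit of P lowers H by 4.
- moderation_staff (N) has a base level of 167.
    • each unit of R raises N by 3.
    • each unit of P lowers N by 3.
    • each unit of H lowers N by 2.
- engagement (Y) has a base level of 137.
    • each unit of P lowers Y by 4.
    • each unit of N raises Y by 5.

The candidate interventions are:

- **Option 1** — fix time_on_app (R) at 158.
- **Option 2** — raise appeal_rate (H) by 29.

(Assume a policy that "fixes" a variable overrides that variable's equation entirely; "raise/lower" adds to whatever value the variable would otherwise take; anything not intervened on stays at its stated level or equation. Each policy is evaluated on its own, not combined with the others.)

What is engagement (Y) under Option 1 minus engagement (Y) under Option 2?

890

Option 1 (R := 158):
  R = 158
  P = 138
  H = 272 − 4·138 = -280
  N = 167 + 3·158 − 3·138 − 2·(-280) = 787
  Y = 137 − 4·138 + 5·787 = 3520
Option 2 (H + 29):
  R = 118
  P = 138
  H = 272 − 4·138 (+29 from intervention) = -251
  N = 167 + 3·118 − 3·138 − 2·(-251) = 609
  Y = 137 − 4·138 + 5·609 = 2630
Y: 3520 − 2630 = 890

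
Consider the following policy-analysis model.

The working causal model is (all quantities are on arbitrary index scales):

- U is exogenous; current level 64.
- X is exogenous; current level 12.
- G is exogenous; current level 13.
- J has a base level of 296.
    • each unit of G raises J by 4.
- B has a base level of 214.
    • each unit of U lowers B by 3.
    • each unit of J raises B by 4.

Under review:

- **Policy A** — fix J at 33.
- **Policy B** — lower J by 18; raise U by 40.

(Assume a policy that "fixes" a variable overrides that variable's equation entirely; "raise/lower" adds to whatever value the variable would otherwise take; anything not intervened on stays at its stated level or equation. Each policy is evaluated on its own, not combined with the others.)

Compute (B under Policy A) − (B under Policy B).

Policy A (J := 33):
  U = 64
  G = 13
  J = 33
  B = 214 − 3·64 + 4·33 = 154
Policy B (J − 18, U + 40):
  U = 64 + 40 = 104
  G = 13
  J = 296 + 4·13 (−18 from intervention) = 330
  B = 214 − 3·104 + 4·330 = 1222
B: 154 − 1222 = -1068

-1068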